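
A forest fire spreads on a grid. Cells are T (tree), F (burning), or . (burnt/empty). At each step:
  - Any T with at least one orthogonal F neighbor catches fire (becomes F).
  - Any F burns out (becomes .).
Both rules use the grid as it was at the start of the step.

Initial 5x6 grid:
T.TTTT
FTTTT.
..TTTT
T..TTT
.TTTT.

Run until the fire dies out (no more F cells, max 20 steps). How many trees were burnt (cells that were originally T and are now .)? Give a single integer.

Step 1: +2 fires, +1 burnt (F count now 2)
Step 2: +1 fires, +2 burnt (F count now 1)
Step 3: +3 fires, +1 burnt (F count now 3)
Step 4: +3 fires, +3 burnt (F count now 3)
Step 5: +3 fires, +3 burnt (F count now 3)
Step 6: +4 fires, +3 burnt (F count now 4)
Step 7: +3 fires, +4 burnt (F count now 3)
Step 8: +1 fires, +3 burnt (F count now 1)
Step 9: +0 fires, +1 burnt (F count now 0)
Fire out after step 9
Initially T: 21, now '.': 29
Total burnt (originally-T cells now '.'): 20

Answer: 20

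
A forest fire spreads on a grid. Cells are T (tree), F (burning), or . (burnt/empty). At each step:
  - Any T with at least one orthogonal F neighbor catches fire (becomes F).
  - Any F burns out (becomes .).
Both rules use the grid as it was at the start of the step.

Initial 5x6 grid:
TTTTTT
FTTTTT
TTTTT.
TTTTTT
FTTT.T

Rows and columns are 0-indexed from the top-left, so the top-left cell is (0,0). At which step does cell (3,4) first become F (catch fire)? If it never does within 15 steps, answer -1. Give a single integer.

Step 1: cell (3,4)='T' (+5 fires, +2 burnt)
Step 2: cell (3,4)='T' (+5 fires, +5 burnt)
Step 3: cell (3,4)='T' (+5 fires, +5 burnt)
Step 4: cell (3,4)='T' (+4 fires, +5 burnt)
Step 5: cell (3,4)='F' (+4 fires, +4 burnt)
  -> target ignites at step 5
Step 6: cell (3,4)='.' (+2 fires, +4 burnt)
Step 7: cell (3,4)='.' (+1 fires, +2 burnt)
Step 8: cell (3,4)='.' (+0 fires, +1 burnt)
  fire out at step 8

5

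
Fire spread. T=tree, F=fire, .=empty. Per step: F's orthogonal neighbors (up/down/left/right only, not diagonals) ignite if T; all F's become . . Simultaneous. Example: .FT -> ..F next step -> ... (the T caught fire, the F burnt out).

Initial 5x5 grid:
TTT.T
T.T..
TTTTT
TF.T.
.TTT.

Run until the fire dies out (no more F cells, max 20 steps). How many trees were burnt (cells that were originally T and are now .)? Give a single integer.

Step 1: +3 fires, +1 burnt (F count now 3)
Step 2: +3 fires, +3 burnt (F count now 3)
Step 3: +4 fires, +3 burnt (F count now 4)
Step 4: +4 fires, +4 burnt (F count now 4)
Step 5: +1 fires, +4 burnt (F count now 1)
Step 6: +0 fires, +1 burnt (F count now 0)
Fire out after step 6
Initially T: 16, now '.': 24
Total burnt (originally-T cells now '.'): 15

Answer: 15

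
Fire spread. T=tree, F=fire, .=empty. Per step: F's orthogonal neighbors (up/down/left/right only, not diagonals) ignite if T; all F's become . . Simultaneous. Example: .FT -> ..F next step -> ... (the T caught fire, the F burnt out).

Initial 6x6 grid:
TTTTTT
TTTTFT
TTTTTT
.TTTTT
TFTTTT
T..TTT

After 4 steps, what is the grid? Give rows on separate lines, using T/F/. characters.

Step 1: 7 trees catch fire, 2 burn out
  TTTTFT
  TTTF.F
  TTTTFT
  .FTTTT
  F.FTTT
  T..TTT
Step 2: 10 trees catch fire, 7 burn out
  TTTF.F
  TTF...
  TFTF.F
  ..FTFT
  ...FTT
  F..TTT
Step 3: 8 trees catch fire, 10 burn out
  TTF...
  TF....
  F.F...
  ...F.F
  ....FT
  ...FTT
Step 4: 4 trees catch fire, 8 burn out
  TF....
  F.....
  ......
  ......
  .....F
  ....FT

TF....
F.....
......
......
.....F
....FT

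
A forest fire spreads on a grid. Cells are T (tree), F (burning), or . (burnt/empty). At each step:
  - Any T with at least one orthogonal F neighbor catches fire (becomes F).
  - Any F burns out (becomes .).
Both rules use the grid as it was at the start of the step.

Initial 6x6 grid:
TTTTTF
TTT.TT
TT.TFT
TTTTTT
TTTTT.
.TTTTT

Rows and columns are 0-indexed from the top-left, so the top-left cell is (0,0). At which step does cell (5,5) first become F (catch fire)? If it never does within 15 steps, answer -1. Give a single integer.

Step 1: cell (5,5)='T' (+6 fires, +2 burnt)
Step 2: cell (5,5)='T' (+4 fires, +6 burnt)
Step 3: cell (5,5)='T' (+4 fires, +4 burnt)
Step 4: cell (5,5)='F' (+6 fires, +4 burnt)
  -> target ignites at step 4
Step 5: cell (5,5)='.' (+6 fires, +6 burnt)
Step 6: cell (5,5)='.' (+4 fires, +6 burnt)
Step 7: cell (5,5)='.' (+0 fires, +4 burnt)
  fire out at step 7

4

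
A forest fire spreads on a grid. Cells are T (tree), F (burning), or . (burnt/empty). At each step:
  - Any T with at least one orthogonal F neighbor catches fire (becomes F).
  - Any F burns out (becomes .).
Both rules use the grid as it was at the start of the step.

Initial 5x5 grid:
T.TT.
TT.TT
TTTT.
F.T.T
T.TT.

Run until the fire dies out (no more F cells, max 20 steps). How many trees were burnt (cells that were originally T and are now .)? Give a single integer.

Step 1: +2 fires, +1 burnt (F count now 2)
Step 2: +2 fires, +2 burnt (F count now 2)
Step 3: +3 fires, +2 burnt (F count now 3)
Step 4: +2 fires, +3 burnt (F count now 2)
Step 5: +2 fires, +2 burnt (F count now 2)
Step 6: +3 fires, +2 burnt (F count now 3)
Step 7: +1 fires, +3 burnt (F count now 1)
Step 8: +0 fires, +1 burnt (F count now 0)
Fire out after step 8
Initially T: 16, now '.': 24
Total burnt (originally-T cells now '.'): 15

Answer: 15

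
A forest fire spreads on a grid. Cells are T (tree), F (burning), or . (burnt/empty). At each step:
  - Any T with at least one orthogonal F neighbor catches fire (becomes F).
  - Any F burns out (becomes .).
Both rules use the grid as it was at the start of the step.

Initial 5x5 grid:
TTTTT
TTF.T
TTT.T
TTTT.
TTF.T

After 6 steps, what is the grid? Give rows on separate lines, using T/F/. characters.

Step 1: 5 trees catch fire, 2 burn out
  TTFTT
  TF..T
  TTF.T
  TTFT.
  TF..T
Step 2: 7 trees catch fire, 5 burn out
  TF.FT
  F...T
  TF..T
  TF.F.
  F...T
Step 3: 4 trees catch fire, 7 burn out
  F...F
  ....T
  F...T
  F....
  ....T
Step 4: 1 trees catch fire, 4 burn out
  .....
  ....F
  ....T
  .....
  ....T
Step 5: 1 trees catch fire, 1 burn out
  .....
  .....
  ....F
  .....
  ....T
Step 6: 0 trees catch fire, 1 burn out
  .....
  .....
  .....
  .....
  ....T

.....
.....
.....
.....
....T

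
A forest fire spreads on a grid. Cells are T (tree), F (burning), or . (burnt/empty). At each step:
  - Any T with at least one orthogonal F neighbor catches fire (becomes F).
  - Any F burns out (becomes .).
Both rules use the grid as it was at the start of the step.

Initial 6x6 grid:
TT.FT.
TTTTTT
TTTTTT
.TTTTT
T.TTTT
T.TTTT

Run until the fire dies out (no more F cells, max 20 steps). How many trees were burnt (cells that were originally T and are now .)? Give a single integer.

Answer: 28

Derivation:
Step 1: +2 fires, +1 burnt (F count now 2)
Step 2: +3 fires, +2 burnt (F count now 3)
Step 3: +5 fires, +3 burnt (F count now 5)
Step 4: +7 fires, +5 burnt (F count now 7)
Step 5: +7 fires, +7 burnt (F count now 7)
Step 6: +3 fires, +7 burnt (F count now 3)
Step 7: +1 fires, +3 burnt (F count now 1)
Step 8: +0 fires, +1 burnt (F count now 0)
Fire out after step 8
Initially T: 30, now '.': 34
Total burnt (originally-T cells now '.'): 28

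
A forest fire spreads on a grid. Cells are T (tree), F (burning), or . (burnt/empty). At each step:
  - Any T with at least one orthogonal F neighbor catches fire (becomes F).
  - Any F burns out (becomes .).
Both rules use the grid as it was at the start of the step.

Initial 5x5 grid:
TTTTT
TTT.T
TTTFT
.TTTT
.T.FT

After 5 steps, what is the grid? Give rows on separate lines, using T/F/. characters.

Step 1: 4 trees catch fire, 2 burn out
  TTTTT
  TTT.T
  TTF.F
  .TTFT
  .T..F
Step 2: 5 trees catch fire, 4 burn out
  TTTTT
  TTF.F
  TF...
  .TF.F
  .T...
Step 3: 5 trees catch fire, 5 burn out
  TTFTF
  TF...
  F....
  .F...
  .T...
Step 4: 4 trees catch fire, 5 burn out
  TF.F.
  F....
  .....
  .....
  .F...
Step 5: 1 trees catch fire, 4 burn out
  F....
  .....
  .....
  .....
  .....

F....
.....
.....
.....
.....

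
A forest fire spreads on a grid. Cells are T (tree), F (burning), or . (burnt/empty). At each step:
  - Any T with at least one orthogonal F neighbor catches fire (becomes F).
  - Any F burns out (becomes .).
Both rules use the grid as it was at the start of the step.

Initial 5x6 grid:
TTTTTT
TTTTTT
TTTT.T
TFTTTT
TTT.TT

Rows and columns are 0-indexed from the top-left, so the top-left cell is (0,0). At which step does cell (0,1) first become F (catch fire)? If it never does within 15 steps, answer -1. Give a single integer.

Step 1: cell (0,1)='T' (+4 fires, +1 burnt)
Step 2: cell (0,1)='T' (+6 fires, +4 burnt)
Step 3: cell (0,1)='F' (+5 fires, +6 burnt)
  -> target ignites at step 3
Step 4: cell (0,1)='.' (+5 fires, +5 burnt)
Step 5: cell (0,1)='.' (+4 fires, +5 burnt)
Step 6: cell (0,1)='.' (+2 fires, +4 burnt)
Step 7: cell (0,1)='.' (+1 fires, +2 burnt)
Step 8: cell (0,1)='.' (+0 fires, +1 burnt)
  fire out at step 8

3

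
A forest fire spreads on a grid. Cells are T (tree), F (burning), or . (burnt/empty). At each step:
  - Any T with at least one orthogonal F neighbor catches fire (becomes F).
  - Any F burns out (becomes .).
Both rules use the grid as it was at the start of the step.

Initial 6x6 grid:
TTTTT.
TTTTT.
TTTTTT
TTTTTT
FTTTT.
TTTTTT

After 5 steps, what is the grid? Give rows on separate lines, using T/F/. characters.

Step 1: 3 trees catch fire, 1 burn out
  TTTTT.
  TTTTT.
  TTTTTT
  FTTTTT
  .FTTT.
  FTTTTT
Step 2: 4 trees catch fire, 3 burn out
  TTTTT.
  TTTTT.
  FTTTTT
  .FTTTT
  ..FTT.
  .FTTTT
Step 3: 5 trees catch fire, 4 burn out
  TTTTT.
  FTTTT.
  .FTTTT
  ..FTTT
  ...FT.
  ..FTTT
Step 4: 6 trees catch fire, 5 burn out
  FTTTT.
  .FTTT.
  ..FTTT
  ...FTT
  ....F.
  ...FTT
Step 5: 5 trees catch fire, 6 burn out
  .FTTT.
  ..FTT.
  ...FTT
  ....FT
  ......
  ....FT

.FTTT.
..FTT.
...FTT
....FT
......
....FT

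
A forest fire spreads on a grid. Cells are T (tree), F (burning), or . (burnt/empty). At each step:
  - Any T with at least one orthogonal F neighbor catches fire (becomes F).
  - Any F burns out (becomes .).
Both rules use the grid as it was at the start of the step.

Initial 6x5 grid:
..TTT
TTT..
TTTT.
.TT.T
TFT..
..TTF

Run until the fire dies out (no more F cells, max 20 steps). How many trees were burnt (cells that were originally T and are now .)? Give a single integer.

Step 1: +4 fires, +2 burnt (F count now 4)
Step 2: +3 fires, +4 burnt (F count now 3)
Step 3: +3 fires, +3 burnt (F count now 3)
Step 4: +3 fires, +3 burnt (F count now 3)
Step 5: +1 fires, +3 burnt (F count now 1)
Step 6: +1 fires, +1 burnt (F count now 1)
Step 7: +1 fires, +1 burnt (F count now 1)
Step 8: +0 fires, +1 burnt (F count now 0)
Fire out after step 8
Initially T: 17, now '.': 29
Total burnt (originally-T cells now '.'): 16

Answer: 16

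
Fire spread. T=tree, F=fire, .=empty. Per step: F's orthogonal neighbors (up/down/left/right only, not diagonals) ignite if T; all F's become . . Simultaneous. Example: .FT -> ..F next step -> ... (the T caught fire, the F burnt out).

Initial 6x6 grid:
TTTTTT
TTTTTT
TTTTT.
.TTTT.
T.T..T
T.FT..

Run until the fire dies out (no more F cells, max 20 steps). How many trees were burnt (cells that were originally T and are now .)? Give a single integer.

Answer: 23

Derivation:
Step 1: +2 fires, +1 burnt (F count now 2)
Step 2: +1 fires, +2 burnt (F count now 1)
Step 3: +3 fires, +1 burnt (F count now 3)
Step 4: +4 fires, +3 burnt (F count now 4)
Step 5: +5 fires, +4 burnt (F count now 5)
Step 6: +4 fires, +5 burnt (F count now 4)
Step 7: +3 fires, +4 burnt (F count now 3)
Step 8: +1 fires, +3 burnt (F count now 1)
Step 9: +0 fires, +1 burnt (F count now 0)
Fire out after step 9
Initially T: 26, now '.': 33
Total burnt (originally-T cells now '.'): 23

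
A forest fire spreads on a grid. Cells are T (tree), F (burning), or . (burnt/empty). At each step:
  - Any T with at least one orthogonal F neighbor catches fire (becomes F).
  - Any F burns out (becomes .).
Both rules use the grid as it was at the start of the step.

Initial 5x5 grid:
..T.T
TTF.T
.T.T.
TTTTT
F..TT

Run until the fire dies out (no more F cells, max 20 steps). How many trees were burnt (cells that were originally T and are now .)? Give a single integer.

Answer: 12

Derivation:
Step 1: +3 fires, +2 burnt (F count now 3)
Step 2: +3 fires, +3 burnt (F count now 3)
Step 3: +1 fires, +3 burnt (F count now 1)
Step 4: +1 fires, +1 burnt (F count now 1)
Step 5: +3 fires, +1 burnt (F count now 3)
Step 6: +1 fires, +3 burnt (F count now 1)
Step 7: +0 fires, +1 burnt (F count now 0)
Fire out after step 7
Initially T: 14, now '.': 23
Total burnt (originally-T cells now '.'): 12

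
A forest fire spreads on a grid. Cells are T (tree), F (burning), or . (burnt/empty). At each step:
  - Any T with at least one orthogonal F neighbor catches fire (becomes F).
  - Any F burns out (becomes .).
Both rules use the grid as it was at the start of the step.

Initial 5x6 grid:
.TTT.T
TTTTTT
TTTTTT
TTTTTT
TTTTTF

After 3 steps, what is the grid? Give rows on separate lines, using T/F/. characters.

Step 1: 2 trees catch fire, 1 burn out
  .TTT.T
  TTTTTT
  TTTTTT
  TTTTTF
  TTTTF.
Step 2: 3 trees catch fire, 2 burn out
  .TTT.T
  TTTTTT
  TTTTTF
  TTTTF.
  TTTF..
Step 3: 4 trees catch fire, 3 burn out
  .TTT.T
  TTTTTF
  TTTTF.
  TTTF..
  TTF...

.TTT.T
TTTTTF
TTTTF.
TTTF..
TTF...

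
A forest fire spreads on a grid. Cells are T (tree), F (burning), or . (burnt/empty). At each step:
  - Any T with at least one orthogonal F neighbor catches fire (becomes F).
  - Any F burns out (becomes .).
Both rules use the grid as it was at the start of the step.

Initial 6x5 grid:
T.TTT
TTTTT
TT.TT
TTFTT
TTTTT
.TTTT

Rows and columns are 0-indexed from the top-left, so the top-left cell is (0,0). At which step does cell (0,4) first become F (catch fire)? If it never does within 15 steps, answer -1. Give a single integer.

Step 1: cell (0,4)='T' (+3 fires, +1 burnt)
Step 2: cell (0,4)='T' (+7 fires, +3 burnt)
Step 3: cell (0,4)='T' (+8 fires, +7 burnt)
Step 4: cell (0,4)='T' (+5 fires, +8 burnt)
Step 5: cell (0,4)='F' (+3 fires, +5 burnt)
  -> target ignites at step 5
Step 6: cell (0,4)='.' (+0 fires, +3 burnt)
  fire out at step 6

5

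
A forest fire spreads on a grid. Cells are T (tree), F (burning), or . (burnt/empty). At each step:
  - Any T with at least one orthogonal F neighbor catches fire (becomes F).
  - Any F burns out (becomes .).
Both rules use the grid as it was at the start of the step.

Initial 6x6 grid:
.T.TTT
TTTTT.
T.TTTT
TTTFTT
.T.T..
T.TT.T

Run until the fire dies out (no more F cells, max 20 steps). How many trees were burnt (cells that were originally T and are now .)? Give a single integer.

Answer: 23

Derivation:
Step 1: +4 fires, +1 burnt (F count now 4)
Step 2: +6 fires, +4 burnt (F count now 6)
Step 3: +7 fires, +6 burnt (F count now 7)
Step 4: +3 fires, +7 burnt (F count now 3)
Step 5: +3 fires, +3 burnt (F count now 3)
Step 6: +0 fires, +3 burnt (F count now 0)
Fire out after step 6
Initially T: 25, now '.': 34
Total burnt (originally-T cells now '.'): 23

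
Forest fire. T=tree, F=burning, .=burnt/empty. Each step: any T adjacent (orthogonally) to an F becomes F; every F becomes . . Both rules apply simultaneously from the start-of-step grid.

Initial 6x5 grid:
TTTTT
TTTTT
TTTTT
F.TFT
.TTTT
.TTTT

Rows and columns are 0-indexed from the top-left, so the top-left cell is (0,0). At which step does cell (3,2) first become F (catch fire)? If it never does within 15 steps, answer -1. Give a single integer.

Step 1: cell (3,2)='F' (+5 fires, +2 burnt)
  -> target ignites at step 1
Step 2: cell (3,2)='.' (+8 fires, +5 burnt)
Step 3: cell (3,2)='.' (+8 fires, +8 burnt)
Step 4: cell (3,2)='.' (+4 fires, +8 burnt)
Step 5: cell (3,2)='.' (+0 fires, +4 burnt)
  fire out at step 5

1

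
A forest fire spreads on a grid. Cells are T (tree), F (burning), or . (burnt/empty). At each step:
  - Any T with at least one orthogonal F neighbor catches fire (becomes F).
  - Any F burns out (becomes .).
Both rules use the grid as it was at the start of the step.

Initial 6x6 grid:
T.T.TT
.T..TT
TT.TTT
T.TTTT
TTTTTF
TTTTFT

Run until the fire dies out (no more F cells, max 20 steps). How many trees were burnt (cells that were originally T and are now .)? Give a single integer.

Step 1: +4 fires, +2 burnt (F count now 4)
Step 2: +4 fires, +4 burnt (F count now 4)
Step 3: +5 fires, +4 burnt (F count now 5)
Step 4: +6 fires, +5 burnt (F count now 6)
Step 5: +2 fires, +6 burnt (F count now 2)
Step 6: +1 fires, +2 burnt (F count now 1)
Step 7: +1 fires, +1 burnt (F count now 1)
Step 8: +1 fires, +1 burnt (F count now 1)
Step 9: +1 fires, +1 burnt (F count now 1)
Step 10: +0 fires, +1 burnt (F count now 0)
Fire out after step 10
Initially T: 27, now '.': 34
Total burnt (originally-T cells now '.'): 25

Answer: 25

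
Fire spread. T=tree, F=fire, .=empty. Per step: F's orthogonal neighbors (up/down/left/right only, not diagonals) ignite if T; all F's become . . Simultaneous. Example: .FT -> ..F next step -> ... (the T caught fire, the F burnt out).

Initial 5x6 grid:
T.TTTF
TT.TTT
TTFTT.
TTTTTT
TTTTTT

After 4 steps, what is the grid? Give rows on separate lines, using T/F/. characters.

Step 1: 5 trees catch fire, 2 burn out
  T.TTF.
  TT.TTF
  TF.FT.
  TTFTTT
  TTTTTT
Step 2: 9 trees catch fire, 5 burn out
  T.TF..
  TF.FF.
  F...F.
  TF.FTT
  TTFTTT
Step 3: 6 trees catch fire, 9 burn out
  T.F...
  F.....
  ......
  F...FT
  TF.FTT
Step 4: 4 trees catch fire, 6 burn out
  F.....
  ......
  ......
  .....F
  F...FT

F.....
......
......
.....F
F...FT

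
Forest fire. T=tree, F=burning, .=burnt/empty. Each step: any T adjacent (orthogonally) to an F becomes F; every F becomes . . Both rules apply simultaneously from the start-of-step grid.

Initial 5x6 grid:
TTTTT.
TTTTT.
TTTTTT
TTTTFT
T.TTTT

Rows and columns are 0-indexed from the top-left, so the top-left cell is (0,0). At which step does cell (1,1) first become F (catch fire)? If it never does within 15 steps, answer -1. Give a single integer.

Step 1: cell (1,1)='T' (+4 fires, +1 burnt)
Step 2: cell (1,1)='T' (+6 fires, +4 burnt)
Step 3: cell (1,1)='T' (+5 fires, +6 burnt)
Step 4: cell (1,1)='T' (+4 fires, +5 burnt)
Step 5: cell (1,1)='F' (+4 fires, +4 burnt)
  -> target ignites at step 5
Step 6: cell (1,1)='.' (+2 fires, +4 burnt)
Step 7: cell (1,1)='.' (+1 fires, +2 burnt)
Step 8: cell (1,1)='.' (+0 fires, +1 burnt)
  fire out at step 8

5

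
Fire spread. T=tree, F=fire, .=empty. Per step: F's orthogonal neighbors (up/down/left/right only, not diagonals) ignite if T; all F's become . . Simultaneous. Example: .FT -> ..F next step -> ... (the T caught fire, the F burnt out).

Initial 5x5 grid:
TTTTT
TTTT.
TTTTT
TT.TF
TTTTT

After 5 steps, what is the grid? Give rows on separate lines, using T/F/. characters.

Step 1: 3 trees catch fire, 1 burn out
  TTTTT
  TTTT.
  TTTTF
  TT.F.
  TTTTF
Step 2: 2 trees catch fire, 3 burn out
  TTTTT
  TTTT.
  TTTF.
  TT...
  TTTF.
Step 3: 3 trees catch fire, 2 burn out
  TTTTT
  TTTF.
  TTF..
  TT...
  TTF..
Step 4: 4 trees catch fire, 3 burn out
  TTTFT
  TTF..
  TF...
  TT...
  TF...
Step 5: 6 trees catch fire, 4 burn out
  TTF.F
  TF...
  F....
  TF...
  F....

TTF.F
TF...
F....
TF...
F....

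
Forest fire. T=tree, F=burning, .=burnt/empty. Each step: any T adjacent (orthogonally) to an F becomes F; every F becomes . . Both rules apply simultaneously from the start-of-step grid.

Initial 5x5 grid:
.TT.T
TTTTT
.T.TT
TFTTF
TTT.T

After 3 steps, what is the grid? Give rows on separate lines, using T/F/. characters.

Step 1: 7 trees catch fire, 2 burn out
  .TT.T
  TTTTT
  .F.TF
  F.FF.
  TFT.F
Step 2: 5 trees catch fire, 7 burn out
  .TT.T
  TFTTF
  ...F.
  .....
  F.F..
Step 3: 5 trees catch fire, 5 burn out
  .FT.F
  F.FF.
  .....
  .....
  .....

.FT.F
F.FF.
.....
.....
.....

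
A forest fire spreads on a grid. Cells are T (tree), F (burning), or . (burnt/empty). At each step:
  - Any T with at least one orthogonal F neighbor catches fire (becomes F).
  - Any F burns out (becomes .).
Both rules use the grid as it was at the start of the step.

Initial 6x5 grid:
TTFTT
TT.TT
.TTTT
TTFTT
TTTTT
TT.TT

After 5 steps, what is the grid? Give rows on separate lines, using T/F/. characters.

Step 1: 6 trees catch fire, 2 burn out
  TF.FT
  TT.TT
  .TFTT
  TF.FT
  TTFTT
  TT.TT
Step 2: 10 trees catch fire, 6 burn out
  F...F
  TF.FT
  .F.FT
  F...F
  TF.FT
  TT.TT
Step 3: 7 trees catch fire, 10 burn out
  .....
  F...F
  ....F
  .....
  F...F
  TF.FT
Step 4: 2 trees catch fire, 7 burn out
  .....
  .....
  .....
  .....
  .....
  F...F
Step 5: 0 trees catch fire, 2 burn out
  .....
  .....
  .....
  .....
  .....
  .....

.....
.....
.....
.....
.....
.....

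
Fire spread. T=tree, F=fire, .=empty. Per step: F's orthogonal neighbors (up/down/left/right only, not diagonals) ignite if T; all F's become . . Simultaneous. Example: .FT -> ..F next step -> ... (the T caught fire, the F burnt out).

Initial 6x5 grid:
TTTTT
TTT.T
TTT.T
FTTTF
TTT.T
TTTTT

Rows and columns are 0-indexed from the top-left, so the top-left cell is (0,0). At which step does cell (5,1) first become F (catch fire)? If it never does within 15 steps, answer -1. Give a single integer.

Step 1: cell (5,1)='T' (+6 fires, +2 burnt)
Step 2: cell (5,1)='T' (+7 fires, +6 burnt)
Step 3: cell (5,1)='F' (+7 fires, +7 burnt)
  -> target ignites at step 3
Step 4: cell (5,1)='.' (+4 fires, +7 burnt)
Step 5: cell (5,1)='.' (+1 fires, +4 burnt)
Step 6: cell (5,1)='.' (+0 fires, +1 burnt)
  fire out at step 6

3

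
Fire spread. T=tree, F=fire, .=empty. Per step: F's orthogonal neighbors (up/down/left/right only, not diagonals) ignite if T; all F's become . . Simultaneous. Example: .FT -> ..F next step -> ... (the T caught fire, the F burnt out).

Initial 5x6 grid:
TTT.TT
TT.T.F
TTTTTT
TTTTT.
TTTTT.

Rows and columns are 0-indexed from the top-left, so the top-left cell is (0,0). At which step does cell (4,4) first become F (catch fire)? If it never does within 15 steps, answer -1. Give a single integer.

Step 1: cell (4,4)='T' (+2 fires, +1 burnt)
Step 2: cell (4,4)='T' (+2 fires, +2 burnt)
Step 3: cell (4,4)='T' (+2 fires, +2 burnt)
Step 4: cell (4,4)='F' (+4 fires, +2 burnt)
  -> target ignites at step 4
Step 5: cell (4,4)='.' (+3 fires, +4 burnt)
Step 6: cell (4,4)='.' (+4 fires, +3 burnt)
Step 7: cell (4,4)='.' (+4 fires, +4 burnt)
Step 8: cell (4,4)='.' (+3 fires, +4 burnt)
Step 9: cell (4,4)='.' (+0 fires, +3 burnt)
  fire out at step 9

4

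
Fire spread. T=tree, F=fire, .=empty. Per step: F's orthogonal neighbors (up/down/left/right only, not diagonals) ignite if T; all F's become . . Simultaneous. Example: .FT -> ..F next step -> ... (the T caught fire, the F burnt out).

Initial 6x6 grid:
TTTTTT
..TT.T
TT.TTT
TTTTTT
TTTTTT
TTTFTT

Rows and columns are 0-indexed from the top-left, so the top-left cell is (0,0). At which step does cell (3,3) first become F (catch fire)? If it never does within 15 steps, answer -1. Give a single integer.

Step 1: cell (3,3)='T' (+3 fires, +1 burnt)
Step 2: cell (3,3)='F' (+5 fires, +3 burnt)
  -> target ignites at step 2
Step 3: cell (3,3)='.' (+6 fires, +5 burnt)
Step 4: cell (3,3)='.' (+5 fires, +6 burnt)
Step 5: cell (3,3)='.' (+5 fires, +5 burnt)
Step 6: cell (3,3)='.' (+4 fires, +5 burnt)
Step 7: cell (3,3)='.' (+2 fires, +4 burnt)
Step 8: cell (3,3)='.' (+1 fires, +2 burnt)
Step 9: cell (3,3)='.' (+0 fires, +1 burnt)
  fire out at step 9

2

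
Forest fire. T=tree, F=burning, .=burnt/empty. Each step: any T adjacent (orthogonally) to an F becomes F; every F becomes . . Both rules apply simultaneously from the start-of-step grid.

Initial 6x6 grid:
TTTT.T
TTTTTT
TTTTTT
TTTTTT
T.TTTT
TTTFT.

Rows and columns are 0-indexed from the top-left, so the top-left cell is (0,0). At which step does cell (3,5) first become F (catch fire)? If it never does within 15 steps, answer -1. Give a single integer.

Step 1: cell (3,5)='T' (+3 fires, +1 burnt)
Step 2: cell (3,5)='T' (+4 fires, +3 burnt)
Step 3: cell (3,5)='T' (+5 fires, +4 burnt)
Step 4: cell (3,5)='F' (+6 fires, +5 burnt)
  -> target ignites at step 4
Step 5: cell (3,5)='.' (+6 fires, +6 burnt)
Step 6: cell (3,5)='.' (+4 fires, +6 burnt)
Step 7: cell (3,5)='.' (+3 fires, +4 burnt)
Step 8: cell (3,5)='.' (+1 fires, +3 burnt)
Step 9: cell (3,5)='.' (+0 fires, +1 burnt)
  fire out at step 9

4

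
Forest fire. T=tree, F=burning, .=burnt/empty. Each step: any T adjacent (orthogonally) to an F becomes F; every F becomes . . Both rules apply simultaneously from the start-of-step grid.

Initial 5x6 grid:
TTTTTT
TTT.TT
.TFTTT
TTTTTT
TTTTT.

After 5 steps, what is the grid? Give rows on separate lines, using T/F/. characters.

Step 1: 4 trees catch fire, 1 burn out
  TTTTTT
  TTF.TT
  .F.FTT
  TTFTTT
  TTTTT.
Step 2: 6 trees catch fire, 4 burn out
  TTFTTT
  TF..TT
  ....FT
  TF.FTT
  TTFTT.
Step 3: 9 trees catch fire, 6 burn out
  TF.FTT
  F...FT
  .....F
  F...FT
  TF.FT.
Step 4: 6 trees catch fire, 9 burn out
  F...FT
  .....F
  ......
  .....F
  F...F.
Step 5: 1 trees catch fire, 6 burn out
  .....F
  ......
  ......
  ......
  ......

.....F
......
......
......
......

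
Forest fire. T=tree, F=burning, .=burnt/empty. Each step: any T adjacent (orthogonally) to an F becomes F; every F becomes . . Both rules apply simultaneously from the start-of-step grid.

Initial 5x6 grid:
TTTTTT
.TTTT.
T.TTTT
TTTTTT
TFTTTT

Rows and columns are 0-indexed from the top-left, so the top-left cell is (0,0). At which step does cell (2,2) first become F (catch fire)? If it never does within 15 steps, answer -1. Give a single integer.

Step 1: cell (2,2)='T' (+3 fires, +1 burnt)
Step 2: cell (2,2)='T' (+3 fires, +3 burnt)
Step 3: cell (2,2)='F' (+4 fires, +3 burnt)
  -> target ignites at step 3
Step 4: cell (2,2)='.' (+4 fires, +4 burnt)
Step 5: cell (2,2)='.' (+5 fires, +4 burnt)
Step 6: cell (2,2)='.' (+4 fires, +5 burnt)
Step 7: cell (2,2)='.' (+2 fires, +4 burnt)
Step 8: cell (2,2)='.' (+1 fires, +2 burnt)
Step 9: cell (2,2)='.' (+0 fires, +1 burnt)
  fire out at step 9

3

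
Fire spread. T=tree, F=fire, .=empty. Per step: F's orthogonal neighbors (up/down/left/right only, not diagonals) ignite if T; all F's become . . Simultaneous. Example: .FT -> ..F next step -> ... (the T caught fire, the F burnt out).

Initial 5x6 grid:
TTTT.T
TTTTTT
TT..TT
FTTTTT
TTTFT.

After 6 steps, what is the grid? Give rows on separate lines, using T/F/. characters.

Step 1: 6 trees catch fire, 2 burn out
  TTTT.T
  TTTTTT
  FT..TT
  .FTFTT
  FTF.F.
Step 2: 5 trees catch fire, 6 burn out
  TTTT.T
  FTTTTT
  .F..TT
  ..F.FT
  .F....
Step 3: 4 trees catch fire, 5 burn out
  FTTT.T
  .FTTTT
  ....FT
  .....F
  ......
Step 4: 4 trees catch fire, 4 burn out
  .FTT.T
  ..FTFT
  .....F
  ......
  ......
Step 5: 3 trees catch fire, 4 burn out
  ..FT.T
  ...F.F
  ......
  ......
  ......
Step 6: 2 trees catch fire, 3 burn out
  ...F.F
  ......
  ......
  ......
  ......

...F.F
......
......
......
......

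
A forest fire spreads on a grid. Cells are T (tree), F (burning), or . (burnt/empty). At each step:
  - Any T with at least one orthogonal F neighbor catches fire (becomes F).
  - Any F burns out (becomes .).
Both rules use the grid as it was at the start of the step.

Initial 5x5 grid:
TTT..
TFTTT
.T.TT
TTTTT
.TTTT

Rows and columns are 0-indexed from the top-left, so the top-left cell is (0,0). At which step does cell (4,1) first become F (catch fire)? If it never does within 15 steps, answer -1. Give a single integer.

Step 1: cell (4,1)='T' (+4 fires, +1 burnt)
Step 2: cell (4,1)='T' (+4 fires, +4 burnt)
Step 3: cell (4,1)='F' (+5 fires, +4 burnt)
  -> target ignites at step 3
Step 4: cell (4,1)='.' (+3 fires, +5 burnt)
Step 5: cell (4,1)='.' (+2 fires, +3 burnt)
Step 6: cell (4,1)='.' (+1 fires, +2 burnt)
Step 7: cell (4,1)='.' (+0 fires, +1 burnt)
  fire out at step 7

3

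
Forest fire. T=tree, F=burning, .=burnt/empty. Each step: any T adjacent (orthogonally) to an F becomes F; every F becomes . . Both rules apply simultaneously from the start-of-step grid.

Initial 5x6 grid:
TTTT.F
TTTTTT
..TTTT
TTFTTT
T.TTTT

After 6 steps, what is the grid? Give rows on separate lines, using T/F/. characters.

Step 1: 5 trees catch fire, 2 burn out
  TTTT..
  TTTTTF
  ..FTTT
  TF.FTT
  T.FTTT
Step 2: 7 trees catch fire, 5 burn out
  TTTT..
  TTFTF.
  ...FTF
  F...FT
  T..FTT
Step 3: 7 trees catch fire, 7 burn out
  TTFT..
  TF.F..
  ....F.
  .....F
  F...FT
Step 4: 4 trees catch fire, 7 burn out
  TF.F..
  F.....
  ......
  ......
  .....F
Step 5: 1 trees catch fire, 4 burn out
  F.....
  ......
  ......
  ......
  ......
Step 6: 0 trees catch fire, 1 burn out
  ......
  ......
  ......
  ......
  ......

......
......
......
......
......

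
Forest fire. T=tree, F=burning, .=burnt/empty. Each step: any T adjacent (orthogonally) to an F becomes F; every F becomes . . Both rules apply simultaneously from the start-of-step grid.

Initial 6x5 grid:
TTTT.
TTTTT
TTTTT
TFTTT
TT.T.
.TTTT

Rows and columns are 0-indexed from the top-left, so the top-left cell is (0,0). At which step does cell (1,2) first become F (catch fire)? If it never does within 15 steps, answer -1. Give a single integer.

Step 1: cell (1,2)='T' (+4 fires, +1 burnt)
Step 2: cell (1,2)='T' (+6 fires, +4 burnt)
Step 3: cell (1,2)='F' (+7 fires, +6 burnt)
  -> target ignites at step 3
Step 4: cell (1,2)='.' (+5 fires, +7 burnt)
Step 5: cell (1,2)='.' (+3 fires, +5 burnt)
Step 6: cell (1,2)='.' (+0 fires, +3 burnt)
  fire out at step 6

3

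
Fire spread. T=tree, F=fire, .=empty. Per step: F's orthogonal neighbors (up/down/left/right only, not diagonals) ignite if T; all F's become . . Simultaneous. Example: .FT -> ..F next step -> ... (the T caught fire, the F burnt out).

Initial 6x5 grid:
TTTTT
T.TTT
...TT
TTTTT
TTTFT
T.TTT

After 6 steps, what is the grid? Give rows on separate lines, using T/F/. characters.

Step 1: 4 trees catch fire, 1 burn out
  TTTTT
  T.TTT
  ...TT
  TTTFT
  TTF.F
  T.TFT
Step 2: 6 trees catch fire, 4 burn out
  TTTTT
  T.TTT
  ...FT
  TTF.F
  TF...
  T.F.F
Step 3: 4 trees catch fire, 6 burn out
  TTTTT
  T.TFT
  ....F
  TF...
  F....
  T....
Step 4: 5 trees catch fire, 4 burn out
  TTTFT
  T.F.F
  .....
  F....
  .....
  F....
Step 5: 2 trees catch fire, 5 burn out
  TTF.F
  T....
  .....
  .....
  .....
  .....
Step 6: 1 trees catch fire, 2 burn out
  TF...
  T....
  .....
  .....
  .....
  .....

TF...
T....
.....
.....
.....
.....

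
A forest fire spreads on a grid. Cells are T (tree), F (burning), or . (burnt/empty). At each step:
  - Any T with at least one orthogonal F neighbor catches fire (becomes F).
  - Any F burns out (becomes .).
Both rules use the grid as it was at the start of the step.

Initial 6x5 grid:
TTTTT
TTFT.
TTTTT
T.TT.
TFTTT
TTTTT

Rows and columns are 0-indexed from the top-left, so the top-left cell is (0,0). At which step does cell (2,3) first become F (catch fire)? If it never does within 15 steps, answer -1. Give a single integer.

Step 1: cell (2,3)='T' (+7 fires, +2 burnt)
Step 2: cell (2,3)='F' (+10 fires, +7 burnt)
  -> target ignites at step 2
Step 3: cell (2,3)='.' (+7 fires, +10 burnt)
Step 4: cell (2,3)='.' (+1 fires, +7 burnt)
Step 5: cell (2,3)='.' (+0 fires, +1 burnt)
  fire out at step 5

2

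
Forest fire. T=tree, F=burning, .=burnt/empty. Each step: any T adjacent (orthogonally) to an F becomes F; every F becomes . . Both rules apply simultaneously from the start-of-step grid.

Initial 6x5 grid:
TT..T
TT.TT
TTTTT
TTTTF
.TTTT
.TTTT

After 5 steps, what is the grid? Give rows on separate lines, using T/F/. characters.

Step 1: 3 trees catch fire, 1 burn out
  TT..T
  TT.TT
  TTTTF
  TTTF.
  .TTTF
  .TTTT
Step 2: 5 trees catch fire, 3 burn out
  TT..T
  TT.TF
  TTTF.
  TTF..
  .TTF.
  .TTTF
Step 3: 6 trees catch fire, 5 burn out
  TT..F
  TT.F.
  TTF..
  TF...
  .TF..
  .TTF.
Step 4: 4 trees catch fire, 6 burn out
  TT...
  TT...
  TF...
  F....
  .F...
  .TF..
Step 5: 3 trees catch fire, 4 burn out
  TT...
  TF...
  F....
  .....
  .....
  .F...

TT...
TF...
F....
.....
.....
.F...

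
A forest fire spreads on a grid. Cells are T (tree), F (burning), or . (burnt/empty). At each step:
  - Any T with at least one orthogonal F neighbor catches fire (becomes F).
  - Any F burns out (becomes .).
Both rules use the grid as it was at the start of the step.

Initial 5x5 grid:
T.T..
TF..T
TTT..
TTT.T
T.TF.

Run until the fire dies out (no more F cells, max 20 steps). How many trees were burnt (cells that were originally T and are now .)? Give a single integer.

Step 1: +3 fires, +2 burnt (F count now 3)
Step 2: +5 fires, +3 burnt (F count now 5)
Step 3: +1 fires, +5 burnt (F count now 1)
Step 4: +1 fires, +1 burnt (F count now 1)
Step 5: +0 fires, +1 burnt (F count now 0)
Fire out after step 5
Initially T: 13, now '.': 22
Total burnt (originally-T cells now '.'): 10

Answer: 10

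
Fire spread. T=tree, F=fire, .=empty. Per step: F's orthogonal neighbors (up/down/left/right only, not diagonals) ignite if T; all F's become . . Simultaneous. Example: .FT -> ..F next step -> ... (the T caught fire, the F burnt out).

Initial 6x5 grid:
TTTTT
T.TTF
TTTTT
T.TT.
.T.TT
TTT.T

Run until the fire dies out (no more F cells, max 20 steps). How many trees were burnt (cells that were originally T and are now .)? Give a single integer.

Answer: 19

Derivation:
Step 1: +3 fires, +1 burnt (F count now 3)
Step 2: +3 fires, +3 burnt (F count now 3)
Step 3: +3 fires, +3 burnt (F count now 3)
Step 4: +4 fires, +3 burnt (F count now 4)
Step 5: +3 fires, +4 burnt (F count now 3)
Step 6: +3 fires, +3 burnt (F count now 3)
Step 7: +0 fires, +3 burnt (F count now 0)
Fire out after step 7
Initially T: 23, now '.': 26
Total burnt (originally-T cells now '.'): 19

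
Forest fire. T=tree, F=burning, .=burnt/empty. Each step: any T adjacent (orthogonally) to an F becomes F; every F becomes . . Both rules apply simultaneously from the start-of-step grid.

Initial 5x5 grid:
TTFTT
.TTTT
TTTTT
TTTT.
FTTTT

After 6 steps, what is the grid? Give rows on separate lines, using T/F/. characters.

Step 1: 5 trees catch fire, 2 burn out
  TF.FT
  .TFTT
  TTTTT
  FTTT.
  .FTTT
Step 2: 8 trees catch fire, 5 burn out
  F...F
  .F.FT
  FTFTT
  .FTT.
  ..FTT
Step 3: 5 trees catch fire, 8 burn out
  .....
  ....F
  .F.FT
  ..FT.
  ...FT
Step 4: 3 trees catch fire, 5 burn out
  .....
  .....
  ....F
  ...F.
  ....F
Step 5: 0 trees catch fire, 3 burn out
  .....
  .....
  .....
  .....
  .....
Step 6: 0 trees catch fire, 0 burn out
  .....
  .....
  .....
  .....
  .....

.....
.....
.....
.....
.....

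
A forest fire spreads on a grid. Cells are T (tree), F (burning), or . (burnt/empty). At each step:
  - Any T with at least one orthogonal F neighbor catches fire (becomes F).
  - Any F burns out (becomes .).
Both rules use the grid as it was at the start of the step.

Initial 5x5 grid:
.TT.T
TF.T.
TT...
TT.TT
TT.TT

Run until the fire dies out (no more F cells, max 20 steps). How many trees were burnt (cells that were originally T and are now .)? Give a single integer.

Answer: 9

Derivation:
Step 1: +3 fires, +1 burnt (F count now 3)
Step 2: +3 fires, +3 burnt (F count now 3)
Step 3: +2 fires, +3 burnt (F count now 2)
Step 4: +1 fires, +2 burnt (F count now 1)
Step 5: +0 fires, +1 burnt (F count now 0)
Fire out after step 5
Initially T: 15, now '.': 19
Total burnt (originally-T cells now '.'): 9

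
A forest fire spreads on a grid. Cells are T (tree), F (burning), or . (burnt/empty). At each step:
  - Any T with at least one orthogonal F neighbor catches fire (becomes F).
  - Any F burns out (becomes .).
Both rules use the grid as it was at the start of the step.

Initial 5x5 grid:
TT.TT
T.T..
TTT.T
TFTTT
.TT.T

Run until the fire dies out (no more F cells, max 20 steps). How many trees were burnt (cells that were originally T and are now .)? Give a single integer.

Answer: 15

Derivation:
Step 1: +4 fires, +1 burnt (F count now 4)
Step 2: +4 fires, +4 burnt (F count now 4)
Step 3: +3 fires, +4 burnt (F count now 3)
Step 4: +3 fires, +3 burnt (F count now 3)
Step 5: +1 fires, +3 burnt (F count now 1)
Step 6: +0 fires, +1 burnt (F count now 0)
Fire out after step 6
Initially T: 17, now '.': 23
Total burnt (originally-T cells now '.'): 15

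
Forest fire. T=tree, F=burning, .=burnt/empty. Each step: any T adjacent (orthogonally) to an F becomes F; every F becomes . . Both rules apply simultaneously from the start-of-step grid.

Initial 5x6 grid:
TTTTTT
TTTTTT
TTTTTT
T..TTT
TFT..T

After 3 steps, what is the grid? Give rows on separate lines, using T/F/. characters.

Step 1: 2 trees catch fire, 1 burn out
  TTTTTT
  TTTTTT
  TTTTTT
  T..TTT
  F.F..T
Step 2: 1 trees catch fire, 2 burn out
  TTTTTT
  TTTTTT
  TTTTTT
  F..TTT
  .....T
Step 3: 1 trees catch fire, 1 burn out
  TTTTTT
  TTTTTT
  FTTTTT
  ...TTT
  .....T

TTTTTT
TTTTTT
FTTTTT
...TTT
.....T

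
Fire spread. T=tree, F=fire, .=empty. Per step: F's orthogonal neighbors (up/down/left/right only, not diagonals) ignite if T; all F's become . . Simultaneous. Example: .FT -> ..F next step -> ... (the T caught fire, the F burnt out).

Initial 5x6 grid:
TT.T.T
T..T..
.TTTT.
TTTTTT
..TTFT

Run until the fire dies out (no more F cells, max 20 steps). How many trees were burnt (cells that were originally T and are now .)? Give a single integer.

Answer: 15

Derivation:
Step 1: +3 fires, +1 burnt (F count now 3)
Step 2: +4 fires, +3 burnt (F count now 4)
Step 3: +2 fires, +4 burnt (F count now 2)
Step 4: +3 fires, +2 burnt (F count now 3)
Step 5: +3 fires, +3 burnt (F count now 3)
Step 6: +0 fires, +3 burnt (F count now 0)
Fire out after step 6
Initially T: 19, now '.': 26
Total burnt (originally-T cells now '.'): 15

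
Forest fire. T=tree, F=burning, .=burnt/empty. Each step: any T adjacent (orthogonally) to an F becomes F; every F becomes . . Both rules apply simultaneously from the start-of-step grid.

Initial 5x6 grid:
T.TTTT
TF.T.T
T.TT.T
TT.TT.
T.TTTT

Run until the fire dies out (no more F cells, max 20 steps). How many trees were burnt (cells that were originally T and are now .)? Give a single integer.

Step 1: +1 fires, +1 burnt (F count now 1)
Step 2: +2 fires, +1 burnt (F count now 2)
Step 3: +1 fires, +2 burnt (F count now 1)
Step 4: +2 fires, +1 burnt (F count now 2)
Step 5: +0 fires, +2 burnt (F count now 0)
Fire out after step 5
Initially T: 21, now '.': 15
Total burnt (originally-T cells now '.'): 6

Answer: 6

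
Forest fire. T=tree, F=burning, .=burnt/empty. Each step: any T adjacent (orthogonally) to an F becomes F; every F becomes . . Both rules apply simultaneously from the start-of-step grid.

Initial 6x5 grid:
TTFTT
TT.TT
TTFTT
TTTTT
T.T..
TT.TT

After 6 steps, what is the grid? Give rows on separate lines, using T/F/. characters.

Step 1: 5 trees catch fire, 2 burn out
  TF.FT
  TT.TT
  TF.FT
  TTFTT
  T.T..
  TT.TT
Step 2: 9 trees catch fire, 5 burn out
  F...F
  TF.FT
  F...F
  TF.FT
  T.F..
  TT.TT
Step 3: 4 trees catch fire, 9 burn out
  .....
  F...F
  .....
  F...F
  T....
  TT.TT
Step 4: 1 trees catch fire, 4 burn out
  .....
  .....
  .....
  .....
  F....
  TT.TT
Step 5: 1 trees catch fire, 1 burn out
  .....
  .....
  .....
  .....
  .....
  FT.TT
Step 6: 1 trees catch fire, 1 burn out
  .....
  .....
  .....
  .....
  .....
  .F.TT

.....
.....
.....
.....
.....
.F.TT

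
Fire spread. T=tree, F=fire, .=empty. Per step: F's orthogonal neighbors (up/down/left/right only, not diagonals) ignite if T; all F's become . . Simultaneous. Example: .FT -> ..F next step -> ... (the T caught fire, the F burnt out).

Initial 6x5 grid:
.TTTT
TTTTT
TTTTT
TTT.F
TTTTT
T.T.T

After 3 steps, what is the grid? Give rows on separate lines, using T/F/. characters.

Step 1: 2 trees catch fire, 1 burn out
  .TTTT
  TTTTT
  TTTTF
  TTT..
  TTTTF
  T.T.T
Step 2: 4 trees catch fire, 2 burn out
  .TTTT
  TTTTF
  TTTF.
  TTT..
  TTTF.
  T.T.F
Step 3: 4 trees catch fire, 4 burn out
  .TTTF
  TTTF.
  TTF..
  TTT..
  TTF..
  T.T..

.TTTF
TTTF.
TTF..
TTT..
TTF..
T.T..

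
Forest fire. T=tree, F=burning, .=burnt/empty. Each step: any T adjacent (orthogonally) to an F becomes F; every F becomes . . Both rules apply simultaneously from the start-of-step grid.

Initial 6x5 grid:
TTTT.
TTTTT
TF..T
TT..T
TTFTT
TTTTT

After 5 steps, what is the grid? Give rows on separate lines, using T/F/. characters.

Step 1: 6 trees catch fire, 2 burn out
  TTTT.
  TFTTT
  F...T
  TF..T
  TF.FT
  TTFTT
Step 2: 8 trees catch fire, 6 burn out
  TFTT.
  F.FTT
  ....T
  F...T
  F...F
  TF.FT
Step 3: 6 trees catch fire, 8 burn out
  F.FT.
  ...FT
  ....T
  ....F
  .....
  F...F
Step 4: 3 trees catch fire, 6 burn out
  ...F.
  ....F
  ....F
  .....
  .....
  .....
Step 5: 0 trees catch fire, 3 burn out
  .....
  .....
  .....
  .....
  .....
  .....

.....
.....
.....
.....
.....
.....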